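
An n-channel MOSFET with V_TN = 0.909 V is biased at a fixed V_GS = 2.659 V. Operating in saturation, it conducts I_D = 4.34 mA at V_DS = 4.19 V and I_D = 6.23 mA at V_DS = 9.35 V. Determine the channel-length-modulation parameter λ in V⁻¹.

λ = 0.131 V⁻¹

With V_GS fixed, I_D ∝ (1 + λ V_DS) in saturation, so I_D2/I_D1 = (1 + λ V_DS2)/(1 + λ V_DS1).
6.23/4.34 = 1.435 = (1 + 9.35 λ)/(1 + 4.19 λ).
Solving: λ (I_D1 V_DS2 − I_D2 V_DS1) = I_D2 − I_D1, so λ = (6.23 − 4.34) / (4.34 × 9.35 − 6.23 × 4.19) = 1.89 / 14.5 = 0.131 V⁻¹.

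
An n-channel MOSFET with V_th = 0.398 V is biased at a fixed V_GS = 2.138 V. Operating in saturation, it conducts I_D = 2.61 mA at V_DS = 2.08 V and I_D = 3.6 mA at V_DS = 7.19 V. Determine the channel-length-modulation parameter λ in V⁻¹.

With V_GS fixed, I_D ∝ (1 + λ V_DS) in saturation, so I_D2/I_D1 = (1 + λ V_DS2)/(1 + λ V_DS1).
3.6/2.61 = 1.379 = (1 + 7.19 λ)/(1 + 2.08 λ).
Solving: λ (I_D1 V_DS2 − I_D2 V_DS1) = I_D2 − I_D1, so λ = (3.6 − 2.61) / (2.61 × 7.19 − 3.6 × 2.08) = 0.99 / 11.3 = 0.0878 V⁻¹.

λ = 0.0878 V⁻¹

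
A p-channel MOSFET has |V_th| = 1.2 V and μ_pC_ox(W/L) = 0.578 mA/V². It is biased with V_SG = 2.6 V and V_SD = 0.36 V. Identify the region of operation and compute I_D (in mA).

V_ov = V_SG − |V_th| = 2.6 − 1.2 = 1.4 V.
Since V_SD = 0.36 V < V_ov = 1.4 V, the device is in the triode region.
I_D = k_p [V_ov · V_SD − ½ V_SD²] = 0.578 × [1.4 × 0.36 − 0.5 × 0.36²] = 0.254 mA.

Triode; I_D = 0.254 mA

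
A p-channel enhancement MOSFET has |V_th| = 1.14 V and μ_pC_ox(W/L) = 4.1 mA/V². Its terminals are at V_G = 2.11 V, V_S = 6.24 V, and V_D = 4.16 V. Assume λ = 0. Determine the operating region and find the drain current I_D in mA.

V_SG = V_S − V_G = 6.24 − 2.11 = 4.13 V; V_SD = V_S − V_D = 6.24 − 4.16 = 2.08 V.
V_ov = V_SG − |V_th| = 4.13 − 1.14 = 2.99 V.
Since V_SD = 2.08 V < V_ov = 2.99 V, the device is in the triode region.
I_D = k_p [V_ov · V_SD − ½ V_SD²] = 4.1 × [2.99 × 2.08 − 0.5 × 2.08²] = 16.6 mA.

Triode; I_D = 16.6 mA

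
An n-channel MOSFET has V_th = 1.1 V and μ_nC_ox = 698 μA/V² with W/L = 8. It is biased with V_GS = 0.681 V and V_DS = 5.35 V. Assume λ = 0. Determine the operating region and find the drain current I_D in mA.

Cutoff; I_D = 0 mA

V_GS = 0.681 V < V_th = 1.1 V, so the transistor is in cutoff.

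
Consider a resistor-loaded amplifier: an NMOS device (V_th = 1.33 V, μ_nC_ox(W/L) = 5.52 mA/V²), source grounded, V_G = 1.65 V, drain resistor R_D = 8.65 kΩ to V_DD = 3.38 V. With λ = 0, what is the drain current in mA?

V_GS = V_G = 1.65 V, so V_ov = 1.65 − 1.33 = 0.32 V.
Assume saturation: I_D = ½ k_n V_ov² = 0.5 × 5.52 × 0.32² = 0.283 mA, giving V_DS = V_DD − I_D R_D = 3.38 − 0.283 × 8.65 = 0.935 V.
V_DS = 0.935 V ≥ V_ov = 0.32 V, confirming saturation.

I_D = 0.283 mA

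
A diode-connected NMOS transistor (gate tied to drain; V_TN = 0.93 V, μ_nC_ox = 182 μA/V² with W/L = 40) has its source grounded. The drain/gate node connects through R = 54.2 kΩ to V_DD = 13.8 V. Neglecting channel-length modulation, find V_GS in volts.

With gate tied to drain, V_GS = V_DS ≥ V_GS − V_TN, so the device is in saturation.
k_n = μ_nC_ox · (W/L) = 7.28 mA/V².
KCL at the drain: ½ k_n (V_GS − V_TN)² = (V_DD − V_GS)/R.
Let x = V_GS − 0.93. Then 197 x² + x − 12.87 = 0, giving x = 0.253 V (positive root), so V_GS = 1.18 V.
I_D = (V_DD − V_GS)/R = (13.8 − 1.18) / 54.2 = 0.233 mA.

V_GS = 1.18 V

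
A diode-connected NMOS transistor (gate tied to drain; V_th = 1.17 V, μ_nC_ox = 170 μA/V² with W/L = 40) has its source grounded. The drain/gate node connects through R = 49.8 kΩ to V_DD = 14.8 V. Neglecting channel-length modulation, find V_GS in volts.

With gate tied to drain, V_GS = V_DS ≥ V_GS − V_th, so the device is in saturation.
k_n = μ_nC_ox · (W/L) = 6.8 mA/V².
KCL at the drain: ½ k_n (V_GS − V_th)² = (V_DD − V_GS)/R.
Let x = V_GS − 1.17. Then 169 x² + x − 13.63 = 0, giving x = 0.281 V (positive root), so V_GS = 1.45 V.
I_D = (V_DD − V_GS)/R = (14.8 − 1.45) / 49.8 = 0.268 mA.

V_GS = 1.45 V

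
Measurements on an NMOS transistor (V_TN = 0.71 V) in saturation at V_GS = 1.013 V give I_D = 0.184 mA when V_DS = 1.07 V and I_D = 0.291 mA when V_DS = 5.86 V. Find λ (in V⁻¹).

λ = 0.140 V⁻¹

With V_GS fixed, I_D ∝ (1 + λ V_DS) in saturation, so I_D2/I_D1 = (1 + λ V_DS2)/(1 + λ V_DS1).
0.291/0.184 = 1.582 = (1 + 5.86 λ)/(1 + 1.07 λ).
Solving: λ (I_D1 V_DS2 − I_D2 V_DS1) = I_D2 − I_D1, so λ = (0.291 − 0.184) / (0.184 × 5.86 − 0.291 × 1.07) = 0.107 / 0.767 = 0.14 V⁻¹.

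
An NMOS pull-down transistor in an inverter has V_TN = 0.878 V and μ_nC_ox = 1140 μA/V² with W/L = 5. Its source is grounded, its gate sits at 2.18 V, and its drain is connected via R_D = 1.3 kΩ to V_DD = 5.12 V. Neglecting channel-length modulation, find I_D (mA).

V_GS = V_G = 2.18 V, so V_ov = 2.18 − 0.878 = 1.3 V.
k_n = μ_nC_ox · (W/L) = 5.7 mA/V².
Assume saturation: I_D = ½ k_n V_ov² = 0.5 × 5.7 × 1.3² = 4.83 mA, giving V_DS = V_DD − I_D R_D = 5.12 − 4.83 × 1.3 = -1.16 V.
But -1.16 V < V_ov = 1.3 V, so the device is actually in triode.
In triode I_D = k_n[V_ov V_DS − ½ V_DS²] and I_D = (V_DD − V_DS)/R_D. Equating: 3.71 V_DS² − 10.65 V_DS + 5.12 = 0, giving V_DS = 0.611 V (the root below V_ov).
I_D = (5.12 − 0.611) / 1.3 = 3.47 mA.

I_D = 3.47 mA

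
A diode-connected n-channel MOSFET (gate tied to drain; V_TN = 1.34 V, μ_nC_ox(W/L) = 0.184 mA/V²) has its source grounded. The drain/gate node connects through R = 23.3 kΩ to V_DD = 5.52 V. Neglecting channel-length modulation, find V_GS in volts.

With gate tied to drain, V_GS = V_DS ≥ V_GS − V_TN, so the device is in saturation.
KCL at the drain: ½ k_n (V_GS − V_TN)² = (V_DD − V_GS)/R.
Let x = V_GS − 1.34. Then 2.14 x² + x − 4.18 = 0, giving x = 1.18 V (positive root), so V_GS = 2.52 V.
I_D = (V_DD − V_GS)/R = (5.52 − 2.52) / 23.3 = 0.129 mA.

V_GS = 2.52 V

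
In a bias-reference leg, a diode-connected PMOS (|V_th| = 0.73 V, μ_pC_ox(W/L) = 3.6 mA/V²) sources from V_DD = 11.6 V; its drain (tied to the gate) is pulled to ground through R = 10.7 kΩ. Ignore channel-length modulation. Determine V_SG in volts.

With gate tied to drain, V_SG = V_SD ≥ V_SG − |V_th|, so the device is in saturation.
KCL at the drain: ½ k_p (V_SG − |V_th|)² = (V_DD − V_SG)/R.
Let x = V_SG − 0.73. Then 19.3 x² + x − 10.87 = 0, giving x = 0.726 V (positive root), so V_SG = 1.46 V.
I_D = (V_DD − V_SG)/R = (11.6 − 1.46) / 10.7 = 0.948 mA.

V_SG = 1.46 V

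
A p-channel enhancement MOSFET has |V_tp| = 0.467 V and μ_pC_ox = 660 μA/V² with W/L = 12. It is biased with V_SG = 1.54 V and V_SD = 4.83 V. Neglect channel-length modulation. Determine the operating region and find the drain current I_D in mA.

Saturation; I_D = 4.56 mA

k_p = μ_pC_ox · (W/L) = 7.92 mA/V².
V_ov = V_SG − |V_tp| = 1.54 − 0.467 = 1.07 V.
Since V_SD = 4.83 V ≥ V_ov = 1.07 V, the device is in saturation.
I_D = ½ k_p V_ov² = 0.5 × 7.92 × 1.07² = 4.56 mA.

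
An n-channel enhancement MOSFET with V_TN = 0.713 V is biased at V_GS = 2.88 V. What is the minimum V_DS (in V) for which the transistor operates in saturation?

The boundary between triode and saturation is V_DS = V_GS − V_TN = V_ov.
V_ov = 2.88 − 0.713 = 2.17 V.

V_DS,sat = 2.17 V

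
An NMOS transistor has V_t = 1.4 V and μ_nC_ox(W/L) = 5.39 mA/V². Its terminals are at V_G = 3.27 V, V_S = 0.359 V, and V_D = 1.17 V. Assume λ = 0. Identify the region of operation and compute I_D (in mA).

Triode; I_D = 4.83 mA

V_GS = V_G − V_S = 3.27 − 0.359 = 2.91 V; V_DS = V_D − V_S = 1.17 − 0.359 = 0.811 V.
V_ov = V_GS − V_t = 2.91 − 1.4 = 1.51 V.
Since V_DS = 0.811 V < V_ov = 1.51 V, the device is in the triode region.
I_D = k_n [V_ov · V_DS − ½ V_DS²] = 5.39 × [1.51 × 0.811 − 0.5 × 0.811²] = 4.83 mA.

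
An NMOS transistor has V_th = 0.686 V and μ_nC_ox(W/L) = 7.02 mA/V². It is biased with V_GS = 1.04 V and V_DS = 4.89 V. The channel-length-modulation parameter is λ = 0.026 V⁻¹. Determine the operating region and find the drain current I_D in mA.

Saturation; I_D = 0.496 mA

V_ov = V_GS − V_th = 1.04 − 0.686 = 0.354 V.
Since V_DS = 4.89 V ≥ V_ov = 0.354 V, the device is in saturation.
I_D = ½ k_n V_ov² (1 + λ V_DS) = 0.5 × 7.02 × 0.354² × (1 + 0.026 × 4.89) = 0.496 mA.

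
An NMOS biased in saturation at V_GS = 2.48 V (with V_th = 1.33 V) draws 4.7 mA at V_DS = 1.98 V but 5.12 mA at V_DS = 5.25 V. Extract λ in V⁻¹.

With V_GS fixed, I_D ∝ (1 + λ V_DS) in saturation, so I_D2/I_D1 = (1 + λ V_DS2)/(1 + λ V_DS1).
5.12/4.7 = 1.089 = (1 + 5.25 λ)/(1 + 1.98 λ).
Solving: λ (I_D1 V_DS2 − I_D2 V_DS1) = I_D2 − I_D1, so λ = (5.12 − 4.7) / (4.7 × 5.25 − 5.12 × 1.98) = 0.42 / 14.5 = 0.0289 V⁻¹.

λ = 0.0289 V⁻¹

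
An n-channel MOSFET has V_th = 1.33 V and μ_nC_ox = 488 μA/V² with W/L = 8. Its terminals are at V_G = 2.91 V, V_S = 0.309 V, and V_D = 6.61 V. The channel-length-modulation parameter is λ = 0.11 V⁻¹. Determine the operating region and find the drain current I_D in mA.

Saturation; I_D = 5.34 mA

V_GS = V_G − V_S = 2.91 − 0.309 = 2.6 V; V_DS = V_D − V_S = 6.61 − 0.309 = 6.3 V.
k_n = μ_nC_ox · (W/L) = 3.904 mA/V².
V_ov = V_GS − V_th = 2.6 − 1.33 = 1.27 V.
Since V_DS = 6.3 V ≥ V_ov = 1.27 V, the device is in saturation.
I_D = ½ k_n V_ov² (1 + λ V_DS) = 0.5 × 3.904 × 1.27² × (1 + 0.11 × 6.3) = 5.34 mA.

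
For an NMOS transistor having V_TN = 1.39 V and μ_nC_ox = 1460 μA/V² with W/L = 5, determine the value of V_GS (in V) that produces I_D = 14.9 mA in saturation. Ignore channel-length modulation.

V_GS = 3.41 V

k_n = μ_nC_ox · (W/L) = 7.3 mA/V².
In saturation I_D = ½ k_n (V_GS − V_TN)², so V_GS − V_TN = √(2 I_D / k_n) = √(2 × 14.9 / 7.3) = 2.02 V.
V_GS = 1.39 + 2.02 = 3.41 V.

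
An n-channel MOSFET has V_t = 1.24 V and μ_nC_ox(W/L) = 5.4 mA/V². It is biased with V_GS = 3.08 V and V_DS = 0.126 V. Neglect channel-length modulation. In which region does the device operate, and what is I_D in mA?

V_ov = V_GS − V_t = 3.08 − 1.24 = 1.84 V.
Since V_DS = 0.126 V < V_ov = 1.84 V, the device is in the triode region.
I_D = k_n [V_ov · V_DS − ½ V_DS²] = 5.4 × [1.84 × 0.126 − 0.5 × 0.126²] = 1.21 mA.

Triode; I_D = 1.21 mA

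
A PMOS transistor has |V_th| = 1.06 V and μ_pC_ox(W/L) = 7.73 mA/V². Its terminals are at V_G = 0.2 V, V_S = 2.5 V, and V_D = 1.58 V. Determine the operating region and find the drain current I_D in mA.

Triode; I_D = 5.55 mA

V_SG = V_S − V_G = 2.5 − 0.2 = 2.3 V; V_SD = V_S − V_D = 2.5 − 1.58 = 0.92 V.
V_ov = V_SG − |V_th| = 2.3 − 1.06 = 1.24 V.
Since V_SD = 0.92 V < V_ov = 1.24 V, the device is in the triode region.
I_D = k_p [V_ov · V_SD − ½ V_SD²] = 7.73 × [1.24 × 0.92 − 0.5 × 0.92²] = 5.55 mA.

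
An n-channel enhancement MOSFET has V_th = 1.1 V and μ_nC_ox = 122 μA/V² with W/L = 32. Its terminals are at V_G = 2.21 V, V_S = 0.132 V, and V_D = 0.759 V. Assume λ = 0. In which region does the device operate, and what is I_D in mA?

V_GS = V_G − V_S = 2.21 − 0.132 = 2.08 V; V_DS = V_D − V_S = 0.759 − 0.132 = 0.627 V.
k_n = μ_nC_ox · (W/L) = 3.904 mA/V².
V_ov = V_GS − V_th = 2.08 − 1.1 = 0.978 V.
Since V_DS = 0.627 V < V_ov = 0.978 V, the device is in the triode region.
I_D = k_n [V_ov · V_DS − ½ V_DS²] = 3.904 × [0.978 × 0.627 − 0.5 × 0.627²] = 1.63 mA.

Triode; I_D = 1.63 mA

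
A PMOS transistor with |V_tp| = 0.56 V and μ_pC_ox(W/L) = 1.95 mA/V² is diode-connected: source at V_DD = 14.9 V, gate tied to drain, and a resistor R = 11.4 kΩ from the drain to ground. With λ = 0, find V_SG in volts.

V_SG = 1.65 V

With gate tied to drain, V_SG = V_SD ≥ V_SG − |V_tp|, so the device is in saturation.
KCL at the drain: ½ k_p (V_SG − |V_tp|)² = (V_DD − V_SG)/R.
Let x = V_SG − 0.56. Then 11.1 x² + x − 14.34 = 0, giving x = 1.09 V (positive root), so V_SG = 1.65 V.
I_D = (V_DD − V_SG)/R = (14.9 − 1.65) / 11.4 = 1.16 mA.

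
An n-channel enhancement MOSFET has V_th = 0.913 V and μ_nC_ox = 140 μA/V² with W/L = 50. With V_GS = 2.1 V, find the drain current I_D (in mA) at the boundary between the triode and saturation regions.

At the boundary V_DS = V_ov = V_GS − V_th = 2.1 − 0.913 = 1.19 V.
k_n = μ_nC_ox · (W/L) = 7 mA/V².
I_D = ½ k_n V_ov² = 0.5 × 7 × 1.19² = 4.93 mA.

I_D = 4.93 mA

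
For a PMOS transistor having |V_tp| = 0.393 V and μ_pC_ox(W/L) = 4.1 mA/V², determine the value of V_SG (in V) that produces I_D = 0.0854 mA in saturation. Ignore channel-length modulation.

V_SG = 0.597 V

In saturation I_D = ½ k_p (V_SG − |V_tp|)², so V_SG − |V_tp| = √(2 I_D / k_p) = √(2 × 0.0854 / 4.1) = 0.204 V.
V_SG = 0.393 + 0.204 = 0.597 V.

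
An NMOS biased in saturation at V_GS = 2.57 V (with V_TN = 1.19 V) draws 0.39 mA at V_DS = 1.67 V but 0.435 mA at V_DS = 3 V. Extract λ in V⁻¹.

λ = 0.101 V⁻¹

With V_GS fixed, I_D ∝ (1 + λ V_DS) in saturation, so I_D2/I_D1 = (1 + λ V_DS2)/(1 + λ V_DS1).
0.435/0.39 = 1.115 = (1 + 3 λ)/(1 + 1.67 λ).
Solving: λ (I_D1 V_DS2 − I_D2 V_DS1) = I_D2 − I_D1, so λ = (0.435 − 0.39) / (0.39 × 3 − 0.435 × 1.67) = 0.045 / 0.444 = 0.101 V⁻¹.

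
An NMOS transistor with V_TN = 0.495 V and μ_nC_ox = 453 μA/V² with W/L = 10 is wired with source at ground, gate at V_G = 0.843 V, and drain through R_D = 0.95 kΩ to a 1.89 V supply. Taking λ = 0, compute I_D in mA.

V_GS = V_G = 0.843 V, so V_ov = 0.843 − 0.495 = 0.348 V.
k_n = μ_nC_ox · (W/L) = 4.53 mA/V².
Assume saturation: I_D = ½ k_n V_ov² = 0.5 × 4.53 × 0.348² = 0.274 mA, giving V_DS = V_DD − I_D R_D = 1.89 − 0.274 × 0.95 = 1.63 V.
V_DS = 1.63 V ≥ V_ov = 0.348 V, confirming saturation.

I_D = 0.274 mA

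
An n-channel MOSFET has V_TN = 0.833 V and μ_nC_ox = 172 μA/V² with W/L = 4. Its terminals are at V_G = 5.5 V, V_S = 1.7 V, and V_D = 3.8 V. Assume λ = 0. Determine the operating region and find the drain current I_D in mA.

Triode; I_D = 2.77 mA

V_GS = V_G − V_S = 5.5 − 1.7 = 3.8 V; V_DS = V_D − V_S = 3.8 − 1.7 = 2.1 V.
k_n = μ_nC_ox · (W/L) = 0.688 mA/V².
V_ov = V_GS − V_TN = 3.8 − 0.833 = 2.97 V.
Since V_DS = 2.1 V < V_ov = 2.97 V, the device is in the triode region.
I_D = k_n [V_ov · V_DS − ½ V_DS²] = 0.688 × [2.97 × 2.1 − 0.5 × 2.1²] = 2.77 mA.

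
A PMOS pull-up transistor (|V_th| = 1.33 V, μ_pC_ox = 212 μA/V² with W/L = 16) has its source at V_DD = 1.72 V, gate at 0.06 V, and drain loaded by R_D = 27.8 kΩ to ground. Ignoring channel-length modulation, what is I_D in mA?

I_D = 0.0598 mA

V_SG = V_DD − V_G = 1.72 − 0.06 = 1.66 V, so V_ov = 1.66 − 1.33 = 0.33 V.
k_p = μ_pC_ox · (W/L) = 3.392 mA/V².
Assume saturation: I_D = ½ k_p V_ov² = 0.5 × 3.392 × 0.33² = 0.185 mA, giving V_SD = V_DD − I_D R_D = 1.72 − 0.185 × 27.8 = -3.41 V.
But -3.41 V < V_ov = 0.33 V, so the device is actually in triode.
In triode I_D = k_p[V_ov V_SD − ½ V_SD²] and I_D = (V_DD − V_SD)/R_D. Equating: 47.1 V_SD² − 32.12 V_SD + 1.72 = 0, giving V_SD = 0.0586 V (the root below V_ov).
I_D = (1.72 − 0.0586) / 27.8 = 0.0598 mA.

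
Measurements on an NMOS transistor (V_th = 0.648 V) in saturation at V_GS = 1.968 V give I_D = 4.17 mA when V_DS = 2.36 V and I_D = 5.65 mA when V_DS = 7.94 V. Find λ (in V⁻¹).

With V_GS fixed, I_D ∝ (1 + λ V_DS) in saturation, so I_D2/I_D1 = (1 + λ V_DS2)/(1 + λ V_DS1).
5.65/4.17 = 1.355 = (1 + 7.94 λ)/(1 + 2.36 λ).
Solving: λ (I_D1 V_DS2 − I_D2 V_DS1) = I_D2 − I_D1, so λ = (5.65 − 4.17) / (4.17 × 7.94 − 5.65 × 2.36) = 1.48 / 19.8 = 0.0748 V⁻¹.

λ = 0.0748 V⁻¹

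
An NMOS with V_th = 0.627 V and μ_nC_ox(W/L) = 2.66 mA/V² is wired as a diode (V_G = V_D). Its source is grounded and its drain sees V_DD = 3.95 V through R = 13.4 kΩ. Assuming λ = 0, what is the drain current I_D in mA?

With gate tied to drain, V_GS = V_DS ≥ V_GS − V_th, so the device is in saturation.
KCL at the drain: ½ k_n (V_GS − V_th)² = (V_DD − V_GS)/R.
Let x = V_GS − 0.627. Then 17.8 x² + x − 3.323 = 0, giving x = 0.405 V (positive root), so V_GS = 1.03 V.
I_D = (V_DD − V_GS)/R = (3.95 − 1.03) / 13.4 = 0.218 mA.

I_D = 0.218 mA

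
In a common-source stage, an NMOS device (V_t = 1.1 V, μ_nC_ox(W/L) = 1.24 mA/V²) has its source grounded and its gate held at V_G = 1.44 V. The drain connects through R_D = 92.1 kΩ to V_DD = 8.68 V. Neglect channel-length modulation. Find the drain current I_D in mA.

I_D = 0.0717 mA

V_GS = V_G = 1.44 V, so V_ov = 1.44 − 1.1 = 0.34 V.
Assume saturation: I_D = ½ k_n V_ov² = 0.5 × 1.24 × 0.34² = 0.0717 mA, giving V_DS = V_DD − I_D R_D = 8.68 − 0.0717 × 92.1 = 2.08 V.
V_DS = 2.08 V ≥ V_ov = 0.34 V, confirming saturation.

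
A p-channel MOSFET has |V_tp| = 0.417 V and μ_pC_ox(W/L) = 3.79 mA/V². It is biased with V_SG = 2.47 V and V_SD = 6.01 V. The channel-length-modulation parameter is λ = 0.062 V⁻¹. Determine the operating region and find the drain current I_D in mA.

Saturation; I_D = 11.0 mA

V_ov = V_SG − |V_tp| = 2.47 − 0.417 = 2.05 V.
Since V_SD = 6.01 V ≥ V_ov = 2.05 V, the device is in saturation.
I_D = ½ k_p V_ov² (1 + λ V_SD) = 0.5 × 3.79 × 2.05² × (1 + 0.062 × 6.01) = 11 mA.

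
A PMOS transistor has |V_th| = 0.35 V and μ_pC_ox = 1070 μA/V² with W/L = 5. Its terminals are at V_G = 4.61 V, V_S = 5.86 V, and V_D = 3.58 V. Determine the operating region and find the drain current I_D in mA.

Saturation; I_D = 2.17 mA

V_SG = V_S − V_G = 5.86 − 4.61 = 1.25 V; V_SD = V_S − V_D = 5.86 − 3.58 = 2.28 V.
k_p = μ_pC_ox · (W/L) = 5.35 mA/V².
V_ov = V_SG − |V_th| = 1.25 − 0.35 = 0.9 V.
Since V_SD = 2.28 V ≥ V_ov = 0.9 V, the device is in saturation.
I_D = ½ k_p V_ov² = 0.5 × 5.35 × 0.9² = 2.17 mA.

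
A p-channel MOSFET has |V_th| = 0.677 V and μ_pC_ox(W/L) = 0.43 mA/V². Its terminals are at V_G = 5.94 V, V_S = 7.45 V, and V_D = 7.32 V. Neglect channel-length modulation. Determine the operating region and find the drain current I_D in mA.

Triode; I_D = 0.0429 mA

V_SG = V_S − V_G = 7.45 − 5.94 = 1.51 V; V_SD = V_S − V_D = 7.45 − 7.32 = 0.13 V.
V_ov = V_SG − |V_th| = 1.51 − 0.677 = 0.833 V.
Since V_SD = 0.13 V < V_ov = 0.833 V, the device is in the triode region.
I_D = k_p [V_ov · V_SD − ½ V_SD²] = 0.43 × [0.833 × 0.13 − 0.5 × 0.13²] = 0.0429 mA.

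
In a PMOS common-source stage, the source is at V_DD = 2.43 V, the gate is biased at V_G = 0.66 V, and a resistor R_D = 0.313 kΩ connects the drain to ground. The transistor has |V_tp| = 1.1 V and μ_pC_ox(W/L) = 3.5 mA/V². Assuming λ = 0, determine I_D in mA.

V_SG = V_DD − V_G = 2.43 − 0.66 = 1.77 V, so V_ov = 1.77 − 1.1 = 0.67 V.
Assume saturation: I_D = ½ k_p V_ov² = 0.5 × 3.5 × 0.67² = 0.786 mA, giving V_SD = V_DD − I_D R_D = 2.43 − 0.786 × 0.313 = 2.18 V.
V_SD = 2.18 V ≥ V_ov = 0.67 V, confirming saturation.

I_D = 0.786 mA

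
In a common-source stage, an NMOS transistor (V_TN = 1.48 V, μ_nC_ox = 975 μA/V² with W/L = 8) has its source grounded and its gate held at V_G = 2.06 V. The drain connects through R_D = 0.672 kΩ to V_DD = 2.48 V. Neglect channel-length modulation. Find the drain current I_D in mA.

V_GS = V_G = 2.06 V, so V_ov = 2.06 − 1.48 = 0.58 V.
k_n = μ_nC_ox · (W/L) = 7.8 mA/V².
Assume saturation: I_D = ½ k_n V_ov² = 0.5 × 7.8 × 0.58² = 1.31 mA, giving V_DS = V_DD − I_D R_D = 2.48 − 1.31 × 0.672 = 1.6 V.
V_DS = 1.6 V ≥ V_ov = 0.58 V, confirming saturation.

I_D = 1.31 mA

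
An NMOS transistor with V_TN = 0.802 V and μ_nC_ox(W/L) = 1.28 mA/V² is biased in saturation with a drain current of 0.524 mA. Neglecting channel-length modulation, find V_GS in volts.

In saturation I_D = ½ k_n (V_GS − V_TN)², so V_GS − V_TN = √(2 I_D / k_n) = √(2 × 0.524 / 1.28) = 0.905 V.
V_GS = 0.802 + 0.905 = 1.71 V.

V_GS = 1.71 V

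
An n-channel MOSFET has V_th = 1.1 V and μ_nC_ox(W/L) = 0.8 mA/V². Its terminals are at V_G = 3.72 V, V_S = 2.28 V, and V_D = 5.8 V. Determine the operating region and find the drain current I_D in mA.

V_GS = V_G − V_S = 3.72 − 2.28 = 1.44 V; V_DS = V_D − V_S = 5.8 − 2.28 = 3.52 V.
V_ov = V_GS − V_th = 1.44 − 1.1 = 0.34 V.
Since V_DS = 3.52 V ≥ V_ov = 0.34 V, the device is in saturation.
I_D = ½ k_n V_ov² = 0.5 × 0.8 × 0.34² = 0.0462 mA.

Saturation; I_D = 0.0462 mA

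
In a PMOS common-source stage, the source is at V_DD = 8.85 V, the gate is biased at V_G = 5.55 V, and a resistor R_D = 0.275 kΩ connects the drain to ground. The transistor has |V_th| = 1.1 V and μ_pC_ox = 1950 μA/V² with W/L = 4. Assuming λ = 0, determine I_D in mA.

V_SG = V_DD − V_G = 8.85 − 5.55 = 3.3 V, so V_ov = 3.3 − 1.1 = 2.2 V.
k_p = μ_pC_ox · (W/L) = 7.8 mA/V².
Assume saturation: I_D = ½ k_p V_ov² = 0.5 × 7.8 × 2.2² = 18.9 mA, giving V_SD = V_DD − I_D R_D = 8.85 − 18.9 × 0.275 = 3.66 V.
V_SD = 3.66 V ≥ V_ov = 2.2 V, confirming saturation.

I_D = 18.9 mA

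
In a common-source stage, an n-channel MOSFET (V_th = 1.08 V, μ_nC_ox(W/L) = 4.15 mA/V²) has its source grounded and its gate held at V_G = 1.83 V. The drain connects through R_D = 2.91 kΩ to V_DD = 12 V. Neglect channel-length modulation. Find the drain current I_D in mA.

I_D = 1.17 mA

V_GS = V_G = 1.83 V, so V_ov = 1.83 − 1.08 = 0.75 V.
Assume saturation: I_D = ½ k_n V_ov² = 0.5 × 4.15 × 0.75² = 1.17 mA, giving V_DS = V_DD − I_D R_D = 12 − 1.17 × 2.91 = 8.6 V.
V_DS = 8.6 V ≥ V_ov = 0.75 V, confirming saturation.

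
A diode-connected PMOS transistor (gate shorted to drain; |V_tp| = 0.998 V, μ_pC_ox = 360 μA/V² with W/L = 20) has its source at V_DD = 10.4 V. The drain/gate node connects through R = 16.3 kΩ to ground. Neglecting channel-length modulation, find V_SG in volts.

V_SG = 1.39 V

With gate tied to drain, V_SG = V_SD ≥ V_SG − |V_tp|, so the device is in saturation.
k_p = μ_pC_ox · (W/L) = 7.2 mA/V².
KCL at the drain: ½ k_p (V_SG − |V_tp|)² = (V_DD − V_SG)/R.
Let x = V_SG − 0.998. Then 58.7 x² + x − 9.402 = 0, giving x = 0.392 V (positive root), so V_SG = 1.39 V.
I_D = (V_DD − V_SG)/R = (10.4 − 1.39) / 16.3 = 0.553 mA.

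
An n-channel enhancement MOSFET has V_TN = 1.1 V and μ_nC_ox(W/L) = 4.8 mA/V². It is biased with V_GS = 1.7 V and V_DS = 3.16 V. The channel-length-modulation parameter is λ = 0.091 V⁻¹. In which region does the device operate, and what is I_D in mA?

Saturation; I_D = 1.11 mA

V_ov = V_GS − V_TN = 1.7 − 1.1 = 0.6 V.
Since V_DS = 3.16 V ≥ V_ov = 0.6 V, the device is in saturation.
I_D = ½ k_n V_ov² (1 + λ V_DS) = 0.5 × 4.8 × 0.6² × (1 + 0.091 × 3.16) = 1.11 mA.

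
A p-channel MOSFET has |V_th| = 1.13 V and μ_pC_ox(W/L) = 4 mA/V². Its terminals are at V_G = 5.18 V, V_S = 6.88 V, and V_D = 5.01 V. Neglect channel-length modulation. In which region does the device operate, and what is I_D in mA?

V_SG = V_S − V_G = 6.88 − 5.18 = 1.7 V; V_SD = V_S − V_D = 6.88 − 5.01 = 1.87 V.
V_ov = V_SG − |V_th| = 1.7 − 1.13 = 0.57 V.
Since V_SD = 1.87 V ≥ V_ov = 0.57 V, the device is in saturation.
I_D = ½ k_p V_ov² = 0.5 × 4 × 0.57² = 0.65 mA.

Saturation; I_D = 0.650 mA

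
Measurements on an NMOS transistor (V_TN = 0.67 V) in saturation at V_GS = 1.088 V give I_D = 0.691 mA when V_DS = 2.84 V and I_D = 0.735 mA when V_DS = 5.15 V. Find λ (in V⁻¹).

With V_GS fixed, I_D ∝ (1 + λ V_DS) in saturation, so I_D2/I_D1 = (1 + λ V_DS2)/(1 + λ V_DS1).
0.735/0.691 = 1.064 = (1 + 5.15 λ)/(1 + 2.84 λ).
Solving: λ (I_D1 V_DS2 − I_D2 V_DS1) = I_D2 − I_D1, so λ = (0.735 − 0.691) / (0.691 × 5.15 − 0.735 × 2.84) = 0.044 / 1.47 = 0.0299 V⁻¹.

λ = 0.0299 V⁻¹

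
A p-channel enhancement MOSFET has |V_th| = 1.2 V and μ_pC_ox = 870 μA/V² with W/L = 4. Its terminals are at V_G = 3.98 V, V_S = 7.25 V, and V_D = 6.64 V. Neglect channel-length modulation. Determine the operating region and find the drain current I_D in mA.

Triode; I_D = 3.75 mA

V_SG = V_S − V_G = 7.25 − 3.98 = 3.27 V; V_SD = V_S − V_D = 7.25 − 6.64 = 0.61 V.
k_p = μ_pC_ox · (W/L) = 3.48 mA/V².
V_ov = V_SG − |V_th| = 3.27 − 1.2 = 2.07 V.
Since V_SD = 0.61 V < V_ov = 2.07 V, the device is in the triode region.
I_D = k_p [V_ov · V_SD − ½ V_SD²] = 3.48 × [2.07 × 0.61 − 0.5 × 0.61²] = 3.75 mA.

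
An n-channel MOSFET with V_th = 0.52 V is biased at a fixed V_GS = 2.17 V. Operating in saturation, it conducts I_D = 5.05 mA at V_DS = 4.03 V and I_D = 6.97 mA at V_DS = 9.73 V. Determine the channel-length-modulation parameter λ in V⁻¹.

With V_GS fixed, I_D ∝ (1 + λ V_DS) in saturation, so I_D2/I_D1 = (1 + λ V_DS2)/(1 + λ V_DS1).
6.97/5.05 = 1.38 = (1 + 9.73 λ)/(1 + 4.03 λ).
Solving: λ (I_D1 V_DS2 − I_D2 V_DS1) = I_D2 − I_D1, so λ = (6.97 − 5.05) / (5.05 × 9.73 − 6.97 × 4.03) = 1.92 / 21 = 0.0912 V⁻¹.

λ = 0.0912 V⁻¹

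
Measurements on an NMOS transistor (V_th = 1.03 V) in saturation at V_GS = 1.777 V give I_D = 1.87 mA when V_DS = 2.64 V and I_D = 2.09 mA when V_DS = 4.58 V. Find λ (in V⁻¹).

λ = 0.0722 V⁻¹

With V_GS fixed, I_D ∝ (1 + λ V_DS) in saturation, so I_D2/I_D1 = (1 + λ V_DS2)/(1 + λ V_DS1).
2.09/1.87 = 1.118 = (1 + 4.58 λ)/(1 + 2.64 λ).
Solving: λ (I_D1 V_DS2 − I_D2 V_DS1) = I_D2 − I_D1, so λ = (2.09 − 1.87) / (1.87 × 4.58 − 2.09 × 2.64) = 0.22 / 3.05 = 0.0722 V⁻¹.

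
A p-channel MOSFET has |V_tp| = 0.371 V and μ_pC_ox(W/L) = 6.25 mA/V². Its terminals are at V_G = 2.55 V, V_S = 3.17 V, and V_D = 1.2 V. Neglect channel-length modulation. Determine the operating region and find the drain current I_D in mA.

V_SG = V_S − V_G = 3.17 − 2.55 = 0.62 V; V_SD = V_S − V_D = 3.17 − 1.2 = 1.97 V.
V_ov = V_SG − |V_tp| = 0.62 − 0.371 = 0.249 V.
Since V_SD = 1.97 V ≥ V_ov = 0.249 V, the device is in saturation.
I_D = ½ k_p V_ov² = 0.5 × 6.25 × 0.249² = 0.194 mA.

Saturation; I_D = 0.194 mA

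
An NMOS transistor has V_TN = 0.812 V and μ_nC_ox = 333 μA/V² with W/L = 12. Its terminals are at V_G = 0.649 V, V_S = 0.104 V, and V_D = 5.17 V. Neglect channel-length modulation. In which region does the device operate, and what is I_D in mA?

V_GS = V_G − V_S = 0.649 − 0.104 = 0.545 V; V_DS = V_D − V_S = 5.17 − 0.104 = 5.07 V.
V_GS = 0.545 V < V_TN = 0.812 V, so the transistor is in cutoff.

Cutoff; I_D = 0 mA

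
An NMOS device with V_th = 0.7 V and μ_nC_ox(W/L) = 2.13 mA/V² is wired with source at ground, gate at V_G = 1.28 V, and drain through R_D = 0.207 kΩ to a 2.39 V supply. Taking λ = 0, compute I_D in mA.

V_GS = V_G = 1.28 V, so V_ov = 1.28 − 0.7 = 0.58 V.
Assume saturation: I_D = ½ k_n V_ov² = 0.5 × 2.13 × 0.58² = 0.358 mA, giving V_DS = V_DD − I_D R_D = 2.39 − 0.358 × 0.207 = 2.32 V.
V_DS = 2.32 V ≥ V_ov = 0.58 V, confirming saturation.

I_D = 0.358 mA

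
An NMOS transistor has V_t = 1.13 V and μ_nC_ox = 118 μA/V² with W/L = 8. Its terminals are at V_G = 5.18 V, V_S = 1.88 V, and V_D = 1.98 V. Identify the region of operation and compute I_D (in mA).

V_GS = V_G − V_S = 5.18 − 1.88 = 3.3 V; V_DS = V_D − V_S = 1.98 − 1.88 = 0.1 V.
k_n = μ_nC_ox · (W/L) = 0.944 mA/V².
V_ov = V_GS − V_t = 3.3 − 1.13 = 2.17 V.
Since V_DS = 0.1 V < V_ov = 2.17 V, the device is in the triode region.
I_D = k_n [V_ov · V_DS − ½ V_DS²] = 0.944 × [2.17 × 0.1 − 0.5 × 0.1²] = 0.2 mA.

Triode; I_D = 0.200 mA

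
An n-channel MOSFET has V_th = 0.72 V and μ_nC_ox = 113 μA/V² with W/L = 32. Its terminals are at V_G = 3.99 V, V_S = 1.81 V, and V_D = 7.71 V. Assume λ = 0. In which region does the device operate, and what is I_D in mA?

Saturation; I_D = 3.85 mA

V_GS = V_G − V_S = 3.99 − 1.81 = 2.18 V; V_DS = V_D − V_S = 7.71 − 1.81 = 5.9 V.
k_n = μ_nC_ox · (W/L) = 3.616 mA/V².
V_ov = V_GS − V_th = 2.18 − 0.72 = 1.46 V.
Since V_DS = 5.9 V ≥ V_ov = 1.46 V, the device is in saturation.
I_D = ½ k_n V_ov² = 0.5 × 3.616 × 1.46² = 3.85 mA.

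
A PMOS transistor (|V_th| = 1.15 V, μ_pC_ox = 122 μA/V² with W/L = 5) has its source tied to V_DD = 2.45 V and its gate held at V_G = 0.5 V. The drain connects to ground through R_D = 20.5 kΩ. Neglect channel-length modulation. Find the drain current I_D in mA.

V_SG = V_DD − V_G = 2.45 − 0.5 = 1.95 V, so V_ov = 1.95 − 1.15 = 0.8 V.
k_p = μ_pC_ox · (W/L) = 0.61 mA/V².
Assume saturation: I_D = ½ k_p V_ov² = 0.5 × 0.61 × 0.8² = 0.195 mA, giving V_SD = V_DD − I_D R_D = 2.45 − 0.195 × 20.5 = -1.55 V.
But -1.55 V < V_ov = 0.8 V, so the device is actually in triode.
In triode I_D = k_p[V_ov V_SD − ½ V_SD²] and I_D = (V_DD − V_SD)/R_D. Equating: 6.25 V_SD² − 11 V_SD + 2.45 = 0, giving V_SD = 0.262 V (the root below V_ov).
I_D = (2.45 − 0.262) / 20.5 = 0.107 mA.

I_D = 0.107 mA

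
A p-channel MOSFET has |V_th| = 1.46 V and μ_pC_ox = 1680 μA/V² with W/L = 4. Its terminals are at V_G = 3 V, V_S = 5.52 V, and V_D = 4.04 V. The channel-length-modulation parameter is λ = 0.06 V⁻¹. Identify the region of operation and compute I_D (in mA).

Saturation; I_D = 4.11 mA

V_SG = V_S − V_G = 5.52 − 3 = 2.52 V; V_SD = V_S − V_D = 5.52 − 4.04 = 1.48 V.
k_p = μ_pC_ox · (W/L) = 6.72 mA/V².
V_ov = V_SG − |V_th| = 2.52 − 1.46 = 1.06 V.
Since V_SD = 1.48 V ≥ V_ov = 1.06 V, the device is in saturation.
I_D = ½ k_p V_ov² (1 + λ V_SD) = 0.5 × 6.72 × 1.06² × (1 + 0.06 × 1.48) = 4.11 mA.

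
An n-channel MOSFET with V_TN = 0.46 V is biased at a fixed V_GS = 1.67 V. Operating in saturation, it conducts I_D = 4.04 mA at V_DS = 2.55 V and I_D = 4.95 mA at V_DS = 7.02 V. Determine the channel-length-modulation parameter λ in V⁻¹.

λ = 0.0578 V⁻¹

With V_GS fixed, I_D ∝ (1 + λ V_DS) in saturation, so I_D2/I_D1 = (1 + λ V_DS2)/(1 + λ V_DS1).
4.95/4.04 = 1.225 = (1 + 7.02 λ)/(1 + 2.55 λ).
Solving: λ (I_D1 V_DS2 − I_D2 V_DS1) = I_D2 − I_D1, so λ = (4.95 − 4.04) / (4.04 × 7.02 − 4.95 × 2.55) = 0.91 / 15.7 = 0.0578 V⁻¹.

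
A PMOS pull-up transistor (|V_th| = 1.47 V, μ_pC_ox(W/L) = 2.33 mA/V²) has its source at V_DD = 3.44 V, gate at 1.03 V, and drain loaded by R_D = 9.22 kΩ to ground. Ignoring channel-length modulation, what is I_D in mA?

V_SG = V_DD − V_G = 3.44 − 1.03 = 2.41 V, so V_ov = 2.41 − 1.47 = 0.94 V.
Assume saturation: I_D = ½ k_p V_ov² = 0.5 × 2.33 × 0.94² = 1.03 mA, giving V_SD = V_DD − I_D R_D = 3.44 − 1.03 × 9.22 = -6.05 V.
But -6.05 V < V_ov = 0.94 V, so the device is actually in triode.
In triode I_D = k_p[V_ov V_SD − ½ V_SD²] and I_D = (V_DD − V_SD)/R_D. Equating: 10.7 V_SD² − 21.19 V_SD + 3.44 = 0, giving V_SD = 0.178 V (the root below V_ov).
I_D = (3.44 − 0.178) / 9.22 = 0.354 mA.

I_D = 0.354 mA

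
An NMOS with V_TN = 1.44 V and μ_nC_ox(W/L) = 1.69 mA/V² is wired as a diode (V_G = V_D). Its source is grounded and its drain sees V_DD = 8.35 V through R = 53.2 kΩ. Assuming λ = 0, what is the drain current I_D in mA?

I_D = 0.123 mA

With gate tied to drain, V_GS = V_DS ≥ V_GS − V_TN, so the device is in saturation.
KCL at the drain: ½ k_n (V_GS − V_TN)² = (V_DD − V_GS)/R.
Let x = V_GS − 1.44. Then 45 x² + x − 6.91 = 0, giving x = 0.381 V (positive root), so V_GS = 1.82 V.
I_D = (V_DD − V_GS)/R = (8.35 − 1.82) / 53.2 = 0.123 mA.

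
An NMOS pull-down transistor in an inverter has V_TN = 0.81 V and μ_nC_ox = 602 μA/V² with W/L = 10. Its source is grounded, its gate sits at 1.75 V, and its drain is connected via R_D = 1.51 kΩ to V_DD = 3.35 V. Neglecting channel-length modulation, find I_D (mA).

I_D = 1.92 mA

V_GS = V_G = 1.75 V, so V_ov = 1.75 − 0.81 = 0.94 V.
k_n = μ_nC_ox · (W/L) = 6.02 mA/V².
Assume saturation: I_D = ½ k_n V_ov² = 0.5 × 6.02 × 0.94² = 2.66 mA, giving V_DS = V_DD − I_D R_D = 3.35 − 2.66 × 1.51 = -0.666 V.
But -0.666 V < V_ov = 0.94 V, so the device is actually in triode.
In triode I_D = k_n[V_ov V_DS − ½ V_DS²] and I_D = (V_DD − V_DS)/R_D. Equating: 4.55 V_DS² − 9.545 V_DS + 3.35 = 0, giving V_DS = 0.445 V (the root below V_ov).
I_D = (3.35 − 0.445) / 1.51 = 1.92 mA.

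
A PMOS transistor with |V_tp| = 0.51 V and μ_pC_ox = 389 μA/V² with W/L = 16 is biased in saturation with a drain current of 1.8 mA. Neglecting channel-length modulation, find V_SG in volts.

k_p = μ_pC_ox · (W/L) = 6.224 mA/V².
In saturation I_D = ½ k_p (V_SG − |V_tp|)², so V_SG − |V_tp| = √(2 I_D / k_p) = √(2 × 1.8 / 6.224) = 0.761 V.
V_SG = 0.51 + 0.761 = 1.27 V.

V_SG = 1.27 V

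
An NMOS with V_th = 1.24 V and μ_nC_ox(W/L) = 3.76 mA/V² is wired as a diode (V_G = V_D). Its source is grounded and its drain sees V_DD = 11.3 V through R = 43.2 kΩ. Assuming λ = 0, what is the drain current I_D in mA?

I_D = 0.225 mA

With gate tied to drain, V_GS = V_DS ≥ V_GS − V_th, so the device is in saturation.
KCL at the drain: ½ k_n (V_GS − V_th)² = (V_DD − V_GS)/R.
Let x = V_GS − 1.24. Then 81.2 x² + x − 10.06 = 0, giving x = 0.346 V (positive root), so V_GS = 1.59 V.
I_D = (V_DD − V_GS)/R = (11.3 − 1.59) / 43.2 = 0.225 mA.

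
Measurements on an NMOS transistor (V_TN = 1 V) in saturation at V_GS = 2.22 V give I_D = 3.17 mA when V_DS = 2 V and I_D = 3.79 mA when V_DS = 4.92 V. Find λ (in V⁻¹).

λ = 0.0773 V⁻¹

With V_GS fixed, I_D ∝ (1 + λ V_DS) in saturation, so I_D2/I_D1 = (1 + λ V_DS2)/(1 + λ V_DS1).
3.79/3.17 = 1.196 = (1 + 4.92 λ)/(1 + 2 λ).
Solving: λ (I_D1 V_DS2 − I_D2 V_DS1) = I_D2 − I_D1, so λ = (3.79 − 3.17) / (3.17 × 4.92 − 3.79 × 2) = 0.62 / 8.02 = 0.0773 V⁻¹.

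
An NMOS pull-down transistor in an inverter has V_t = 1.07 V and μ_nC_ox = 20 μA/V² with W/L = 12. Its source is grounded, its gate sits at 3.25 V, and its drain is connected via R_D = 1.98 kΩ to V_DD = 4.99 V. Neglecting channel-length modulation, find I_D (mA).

I_D = 0.570 mA

V_GS = V_G = 3.25 V, so V_ov = 3.25 − 1.07 = 2.18 V.
k_n = μ_nC_ox · (W/L) = 0.24 mA/V².
Assume saturation: I_D = ½ k_n V_ov² = 0.5 × 0.24 × 2.18² = 0.57 mA, giving V_DS = V_DD − I_D R_D = 4.99 − 0.57 × 1.98 = 3.86 V.
V_DS = 3.86 V ≥ V_ov = 2.18 V, confirming saturation.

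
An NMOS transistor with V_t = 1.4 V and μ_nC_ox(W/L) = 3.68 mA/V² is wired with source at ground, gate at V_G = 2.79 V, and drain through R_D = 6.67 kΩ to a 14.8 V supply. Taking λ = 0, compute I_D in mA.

V_GS = V_G = 2.79 V, so V_ov = 2.79 − 1.4 = 1.39 V.
Assume saturation: I_D = ½ k_n V_ov² = 0.5 × 3.68 × 1.39² = 3.56 mA, giving V_DS = V_DD − I_D R_D = 14.8 − 3.56 × 6.67 = -8.91 V.
But -8.91 V < V_ov = 1.39 V, so the device is actually in triode.
In triode I_D = k_n[V_ov V_DS − ½ V_DS²] and I_D = (V_DD − V_DS)/R_D. Equating: 12.3 V_DS² − 35.12 V_DS + 14.8 = 0, giving V_DS = 0.514 V (the root below V_ov).
I_D = (14.8 − 0.514) / 6.67 = 2.14 mA.

I_D = 2.14 mA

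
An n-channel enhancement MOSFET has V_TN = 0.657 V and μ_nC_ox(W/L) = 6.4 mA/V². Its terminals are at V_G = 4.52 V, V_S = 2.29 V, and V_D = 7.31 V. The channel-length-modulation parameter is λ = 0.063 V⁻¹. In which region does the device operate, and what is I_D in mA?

V_GS = V_G − V_S = 4.52 − 2.29 = 2.23 V; V_DS = V_D − V_S = 7.31 − 2.29 = 5.02 V.
V_ov = V_GS − V_TN = 2.23 − 0.657 = 1.57 V.
Since V_DS = 5.02 V ≥ V_ov = 1.57 V, the device is in saturation.
I_D = ½ k_n V_ov² (1 + λ V_DS) = 0.5 × 6.4 × 1.57² × (1 + 0.063 × 5.02) = 10.4 mA.

Saturation; I_D = 10.4 mA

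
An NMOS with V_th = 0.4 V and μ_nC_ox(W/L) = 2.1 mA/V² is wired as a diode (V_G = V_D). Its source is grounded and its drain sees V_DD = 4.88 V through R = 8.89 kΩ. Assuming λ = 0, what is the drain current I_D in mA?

I_D = 0.432 mA

With gate tied to drain, V_GS = V_DS ≥ V_GS − V_th, so the device is in saturation.
KCL at the drain: ½ k_n (V_GS − V_th)² = (V_DD − V_GS)/R.
Let x = V_GS − 0.4. Then 9.33 x² + x − 4.48 = 0, giving x = 0.641 V (positive root), so V_GS = 1.04 V.
I_D = (V_DD − V_GS)/R = (4.88 − 1.04) / 8.89 = 0.432 mA.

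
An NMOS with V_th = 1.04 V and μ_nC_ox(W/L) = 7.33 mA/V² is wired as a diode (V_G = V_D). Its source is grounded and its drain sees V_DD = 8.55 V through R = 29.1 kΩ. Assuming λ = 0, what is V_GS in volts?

With gate tied to drain, V_GS = V_DS ≥ V_GS − V_th, so the device is in saturation.
KCL at the drain: ½ k_n (V_GS − V_th)² = (V_DD − V_GS)/R.
Let x = V_GS − 1.04. Then 107 x² + x − 7.51 = 0, giving x = 0.261 V (positive root), so V_GS = 1.3 V.
I_D = (V_DD − V_GS)/R = (8.55 − 1.3) / 29.1 = 0.249 mA.

V_GS = 1.30 V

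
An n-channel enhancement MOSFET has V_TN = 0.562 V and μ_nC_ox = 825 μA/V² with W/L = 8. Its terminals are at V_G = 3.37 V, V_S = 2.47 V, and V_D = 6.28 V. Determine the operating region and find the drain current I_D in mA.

V_GS = V_G − V_S = 3.37 − 2.47 = 0.9 V; V_DS = V_D − V_S = 6.28 − 2.47 = 3.81 V.
k_n = μ_nC_ox · (W/L) = 6.6 mA/V².
V_ov = V_GS − V_TN = 0.9 − 0.562 = 0.338 V.
Since V_DS = 3.81 V ≥ V_ov = 0.338 V, the device is in saturation.
I_D = ½ k_n V_ov² = 0.5 × 6.6 × 0.338² = 0.377 mA.

Saturation; I_D = 0.377 mA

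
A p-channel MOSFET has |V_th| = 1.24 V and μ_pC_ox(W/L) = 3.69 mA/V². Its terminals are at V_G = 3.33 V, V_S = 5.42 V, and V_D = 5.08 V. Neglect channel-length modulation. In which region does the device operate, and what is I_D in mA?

Triode; I_D = 0.853 mA

V_SG = V_S − V_G = 5.42 − 3.33 = 2.09 V; V_SD = V_S − V_D = 5.42 − 5.08 = 0.34 V.
V_ov = V_SG − |V_th| = 2.09 − 1.24 = 0.85 V.
Since V_SD = 0.34 V < V_ov = 0.85 V, the device is in the triode region.
I_D = k_p [V_ov · V_SD − ½ V_SD²] = 3.69 × [0.85 × 0.34 − 0.5 × 0.34²] = 0.853 mA.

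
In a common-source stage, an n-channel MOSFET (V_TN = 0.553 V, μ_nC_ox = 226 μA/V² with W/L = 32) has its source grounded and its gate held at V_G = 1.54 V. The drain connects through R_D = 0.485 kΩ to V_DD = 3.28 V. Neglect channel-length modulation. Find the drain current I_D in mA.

V_GS = V_G = 1.54 V, so V_ov = 1.54 − 0.553 = 0.987 V.
k_n = μ_nC_ox · (W/L) = 7.232 mA/V².
Assume saturation: I_D = ½ k_n V_ov² = 0.5 × 7.232 × 0.987² = 3.52 mA, giving V_DS = V_DD − I_D R_D = 3.28 − 3.52 × 0.485 = 1.57 V.
V_DS = 1.57 V ≥ V_ov = 0.987 V, confirming saturation.

I_D = 3.52 mA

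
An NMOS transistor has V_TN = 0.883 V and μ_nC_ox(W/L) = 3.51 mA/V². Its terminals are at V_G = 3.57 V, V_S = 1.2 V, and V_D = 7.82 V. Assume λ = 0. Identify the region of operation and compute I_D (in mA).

V_GS = V_G − V_S = 3.57 − 1.2 = 2.37 V; V_DS = V_D − V_S = 7.82 − 1.2 = 6.62 V.
V_ov = V_GS − V_TN = 2.37 − 0.883 = 1.49 V.
Since V_DS = 6.62 V ≥ V_ov = 1.49 V, the device is in saturation.
I_D = ½ k_n V_ov² = 0.5 × 3.51 × 1.49² = 3.88 mA.

Saturation; I_D = 3.88 mA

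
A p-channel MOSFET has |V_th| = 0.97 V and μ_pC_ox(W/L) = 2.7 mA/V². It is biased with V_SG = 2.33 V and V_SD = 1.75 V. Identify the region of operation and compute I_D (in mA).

Saturation; I_D = 2.50 mA

V_ov = V_SG − |V_th| = 2.33 − 0.97 = 1.36 V.
Since V_SD = 1.75 V ≥ V_ov = 1.36 V, the device is in saturation.
I_D = ½ k_p V_ov² = 0.5 × 2.7 × 1.36² = 2.5 mA.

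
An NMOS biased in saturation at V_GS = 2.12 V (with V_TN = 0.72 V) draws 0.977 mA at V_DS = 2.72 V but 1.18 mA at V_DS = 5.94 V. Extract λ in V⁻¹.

With V_GS fixed, I_D ∝ (1 + λ V_DS) in saturation, so I_D2/I_D1 = (1 + λ V_DS2)/(1 + λ V_DS1).
1.18/0.977 = 1.208 = (1 + 5.94 λ)/(1 + 2.72 λ).
Solving: λ (I_D1 V_DS2 − I_D2 V_DS1) = I_D2 − I_D1, so λ = (1.18 − 0.977) / (0.977 × 5.94 − 1.18 × 2.72) = 0.203 / 2.59 = 0.0783 V⁻¹.

λ = 0.0783 V⁻¹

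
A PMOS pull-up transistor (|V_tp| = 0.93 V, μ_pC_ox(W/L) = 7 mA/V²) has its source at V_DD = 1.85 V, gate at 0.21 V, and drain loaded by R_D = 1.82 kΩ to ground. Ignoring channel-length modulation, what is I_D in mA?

V_SG = V_DD − V_G = 1.85 − 0.21 = 1.64 V, so V_ov = 1.64 − 0.93 = 0.71 V.
Assume saturation: I_D = ½ k_p V_ov² = 0.5 × 7 × 0.71² = 1.76 mA, giving V_SD = V_DD − I_D R_D = 1.85 − 1.76 × 1.82 = -1.36 V.
But -1.36 V < V_ov = 0.71 V, so the device is actually in triode.
In triode I_D = k_p[V_ov V_SD − ½ V_SD²] and I_D = (V_DD − V_SD)/R_D. Equating: 6.37 V_SD² − 10.05 V_SD + 1.85 = 0, giving V_SD = 0.213 V (the root below V_ov).
I_D = (1.85 − 0.213) / 1.82 = 0.9 mA.

I_D = 0.900 mA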